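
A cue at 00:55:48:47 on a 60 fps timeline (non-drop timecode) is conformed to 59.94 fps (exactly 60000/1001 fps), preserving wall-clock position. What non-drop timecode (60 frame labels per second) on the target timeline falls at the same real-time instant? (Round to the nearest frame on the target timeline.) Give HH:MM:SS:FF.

Source frame index: (0×3600 + 55×60 + 48) × 60 + 47 = 200927.
Real time: 200927 / (60) = 200927/60 s.
Target frame: (200927/60) × (60000/1001) = 200927000/1001 ≈ 200726.274 → 200726.
At 60 labels/s: frame 200726 → 00:55:45:26.

00:55:45:26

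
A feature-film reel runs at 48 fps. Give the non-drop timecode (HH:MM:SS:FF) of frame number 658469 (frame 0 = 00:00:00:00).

658469 ÷ 48 = 13718 full seconds, remainder 5 frames.
13718 s = 3 h 48 min 38 s.
Timecode: 03:48:38:05.

03:48:38:05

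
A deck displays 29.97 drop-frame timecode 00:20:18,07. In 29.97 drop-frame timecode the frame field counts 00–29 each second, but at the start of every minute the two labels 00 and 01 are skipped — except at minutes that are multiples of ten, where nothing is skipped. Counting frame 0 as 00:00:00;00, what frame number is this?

36511

Complete 10-minute blocks: 2, each 17982 frames → 35964.
Remaining 0 whole minutes in the current block: 0 frames.
Within the current minute: 18 × 30 + 7 = 547. Total = 35964 + 0 + 547 = 36511.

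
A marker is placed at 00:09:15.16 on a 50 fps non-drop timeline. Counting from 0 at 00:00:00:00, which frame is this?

frame 27766

Total seconds to the label: (0 × 3600 + 9 × 60 + 15) = 555.
Frame index = 555 × 50 + 16 = 27766.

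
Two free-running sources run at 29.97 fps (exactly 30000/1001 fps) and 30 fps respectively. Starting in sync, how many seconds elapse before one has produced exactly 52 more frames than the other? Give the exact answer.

26026/15 seconds

The gap grows by |30 − 30000/1001| = 30/1001 frames per second.
Time for a 52-frame gap: 52 ÷ (30/1001) = 26026/15 s.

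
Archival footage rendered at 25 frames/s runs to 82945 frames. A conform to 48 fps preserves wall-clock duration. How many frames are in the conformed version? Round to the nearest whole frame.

159254 frames

Frames at target rate = 82945 × (48) / (25) = 796272/5 ≈ 159254.400.
Nearest whole frame: 159254.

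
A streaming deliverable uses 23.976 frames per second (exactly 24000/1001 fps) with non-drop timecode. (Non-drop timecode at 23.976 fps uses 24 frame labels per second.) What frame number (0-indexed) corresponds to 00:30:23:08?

frame 43760

Total seconds to the label: (0 × 3600 + 30 × 60 + 23) = 1823.
Frame index = 1823 × 24 + 8 = 43760.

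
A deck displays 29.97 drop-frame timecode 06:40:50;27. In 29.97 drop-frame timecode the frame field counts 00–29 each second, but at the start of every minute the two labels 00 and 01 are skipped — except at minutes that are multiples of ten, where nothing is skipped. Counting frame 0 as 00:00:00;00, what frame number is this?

Complete 10-minute blocks: 40, each 17982 frames → 719280.
Remaining 0 whole minutes in the current block: 0 frames.
Within the current minute: 50 × 30 + 27 = 1527. Total = 719280 + 0 + 1527 = 720807.

720807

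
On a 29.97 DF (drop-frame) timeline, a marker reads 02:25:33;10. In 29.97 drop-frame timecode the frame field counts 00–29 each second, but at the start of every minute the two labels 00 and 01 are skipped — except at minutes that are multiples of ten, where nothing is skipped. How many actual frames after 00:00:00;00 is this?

261738

As if non-drop at 30 labels/s: (2 × 3600 + 25 × 60 + 33) × 30 + 10 = 262000.
Minute boundaries passed: 145; those not divisible by 10: 145 − 14 = 131; dropped labels = 2 × 131 = 262.
Actual frame index = 262000 − 262 = 261738.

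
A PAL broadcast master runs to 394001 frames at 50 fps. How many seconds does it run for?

7880.02 seconds

Running time = 394001 / (50) = 7880.02 s.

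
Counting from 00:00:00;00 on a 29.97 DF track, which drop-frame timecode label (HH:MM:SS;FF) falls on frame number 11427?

Each 10-minute DF block holds 10 × 60 × 30 − 9 × 2 = 17982 frames. 11427 ÷ 17982 → 0 full blocks, remainder 11427.
Within the partial block the first minute is 1800 frames and each further minute 1798, so 6 further minute boundaries passed. Total skipped labels = 18 × 0 + 2 × 6 = 12.
Non-drop label index = 11427 + 12 = 11439; at 30 labels/s that is 00:06:21:09, i.e. DF 00:06:21;09.

00:06:21;09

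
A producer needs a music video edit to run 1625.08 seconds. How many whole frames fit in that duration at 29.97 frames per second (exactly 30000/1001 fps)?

Frames = 1625.08 × 30000/1001 = 48752400/1001 ≈ 48703.6963.
Complete frames: 48703.

48703 frames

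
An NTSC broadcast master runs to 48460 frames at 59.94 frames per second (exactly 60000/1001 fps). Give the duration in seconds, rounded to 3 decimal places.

Running time = 48460 × 1001/60000 = 2425423/3000 s ≈ 808.474 s.

808.474 seconds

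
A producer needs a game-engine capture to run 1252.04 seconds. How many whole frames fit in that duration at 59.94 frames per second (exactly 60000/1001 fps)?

75047 frames

Frames = 1252.04 × 60000/1001 = 75122400/1001 ≈ 75047.3526.
Complete frames: 75047.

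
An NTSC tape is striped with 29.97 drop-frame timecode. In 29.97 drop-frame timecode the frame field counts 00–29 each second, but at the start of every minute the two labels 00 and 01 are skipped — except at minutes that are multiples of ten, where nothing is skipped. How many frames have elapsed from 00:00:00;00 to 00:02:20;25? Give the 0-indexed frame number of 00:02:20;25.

4221

As if non-drop at 30 labels/s: (0 × 3600 + 2 × 60 + 20) × 30 + 25 = 4225.
Minute boundaries passed: 2; those not divisible by 10: 2 − 0 = 2; dropped labels = 2 × 2 = 4.
Actual frame index = 4225 − 4 = 4221.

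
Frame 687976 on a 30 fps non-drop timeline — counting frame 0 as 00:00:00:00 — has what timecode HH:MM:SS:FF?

687976 ÷ 30 = 22932 full seconds, remainder 16 frames.
22932 s = 6 h 22 min 12 s.
Timecode: 06:22:12:16.

06:22:12:16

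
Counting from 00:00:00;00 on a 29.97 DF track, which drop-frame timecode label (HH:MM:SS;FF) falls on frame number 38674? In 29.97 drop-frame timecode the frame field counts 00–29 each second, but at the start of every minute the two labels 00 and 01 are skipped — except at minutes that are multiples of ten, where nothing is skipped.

Ten DF minutes hold 17982 frames, so frame 38674 lies in block 2 (frames 35964–53945) with 2710 frames into that block.
The block's first minute is 1800 frames and the rest 1798 each; 2710 frames reaches minute 1, so 2 × 18 + 1 × 2 = 38 labels have been skipped so far.
Adding those back, label number 38674 + 38 = 38712 at 30 labels/s is 1290 s + 12 f = 0 h 21 min 30 s frame 12, i.e. 00:21:30;12.

00:21:30;12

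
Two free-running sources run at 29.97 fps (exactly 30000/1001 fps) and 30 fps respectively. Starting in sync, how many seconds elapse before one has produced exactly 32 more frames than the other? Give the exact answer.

The gap grows by |30 − 30000/1001| = 30/1001 frames per second.
Time for a 32-frame gap: 32 ÷ (30/1001) = 16016/15 s.

16016/15 seconds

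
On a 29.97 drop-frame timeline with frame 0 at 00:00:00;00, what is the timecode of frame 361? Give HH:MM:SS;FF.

Ten DF minutes hold 17982 frames, so frame 361 lies in block 0 (frames 0–17981) with 361 frames into that block.
The block's first minute is 1800 frames and the rest 1798 each; 361 frames reaches minute 0, so 0 × 18 + 0 × 2 = 0 labels have been skipped so far.
Adding those back, label number 361 + 0 = 361 at 30 labels/s is 12 s + 1 f = 0 h 0 min 12 s frame 1, i.e. 00:00:12;01.

00:00:12;01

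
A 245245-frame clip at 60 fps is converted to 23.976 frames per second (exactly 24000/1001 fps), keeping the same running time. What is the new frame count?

98000 frames

Target frames = source frames × (target rate / source rate) = 245245 × (24000/1001)/(60) = 245245 × 400/1001 = 98000.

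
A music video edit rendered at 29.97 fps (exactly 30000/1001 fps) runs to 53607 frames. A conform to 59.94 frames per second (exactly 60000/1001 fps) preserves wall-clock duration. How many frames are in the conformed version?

107214 frames

Target frames = source frames × (target rate / source rate) = 53607 × (60000/1001)/(30000/1001) = 53607 × 2 = 107214.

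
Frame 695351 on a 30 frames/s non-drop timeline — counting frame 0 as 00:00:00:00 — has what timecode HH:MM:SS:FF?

695351 ÷ 30 = 23178 full seconds, remainder 11 frames.
23178 s = 6 h 26 min 18 s.
Timecode: 06:26:18:11.

06:26:18:11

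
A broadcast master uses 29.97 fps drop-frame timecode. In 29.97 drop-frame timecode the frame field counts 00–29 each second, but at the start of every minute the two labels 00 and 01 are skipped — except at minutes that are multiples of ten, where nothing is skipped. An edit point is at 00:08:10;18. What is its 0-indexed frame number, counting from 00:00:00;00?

As if non-drop at 30 labels/s: (0 × 3600 + 8 × 60 + 10) × 30 + 18 = 14718.
Minute boundaries passed: 8; those not divisible by 10: 8 − 0 = 8; dropped labels = 2 × 8 = 16.
Actual frame index = 14718 − 16 = 14702.

14702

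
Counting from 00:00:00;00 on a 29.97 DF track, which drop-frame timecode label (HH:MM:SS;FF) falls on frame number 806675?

07:28:36;03

Each 10-minute DF block holds 10 × 60 × 30 − 9 × 2 = 17982 frames. 806675 ÷ 17982 → 44 full blocks, remainder 15467.
Within the partial block the first minute is 1800 frames and each further minute 1798, so 8 further minute boundaries passed. Total skipped labels = 18 × 44 + 2 × 8 = 808.
Non-drop label index = 806675 + 808 = 807483; at 30 labels/s that is 07:28:36:03, i.e. DF 07:28:36;03.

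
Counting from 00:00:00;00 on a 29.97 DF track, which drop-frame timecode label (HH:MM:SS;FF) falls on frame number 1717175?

Each 10-minute DF block holds 10 × 60 × 30 − 9 × 2 = 17982 frames. 1717175 ÷ 17982 → 95 full blocks, remainder 8885.
Within the partial block the first minute is 1800 frames and each further minute 1798, so 4 further minute boundaries passed. Total skipped labels = 18 × 95 + 2 × 4 = 1718.
Non-drop label index = 1717175 + 1718 = 1718893; at 30 labels/s that is 15:54:56:13, i.e. DF 15:54:56;13.

15:54:56;13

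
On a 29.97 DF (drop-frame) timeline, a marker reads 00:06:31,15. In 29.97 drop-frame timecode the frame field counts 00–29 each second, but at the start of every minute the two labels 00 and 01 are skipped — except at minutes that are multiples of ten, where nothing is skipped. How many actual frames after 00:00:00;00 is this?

11733

Complete 10-minute blocks: 0, each 17982 frames → 0.
Remaining 6 whole minutes in the current block: 1800 + 5 × 1798 = 10790 frames.
Within the current minute: 31 × 30 + 15 − 2 = 943 (labels ;00/;01 skipped at this minute). Total = 0 + 10790 + 943 = 11733.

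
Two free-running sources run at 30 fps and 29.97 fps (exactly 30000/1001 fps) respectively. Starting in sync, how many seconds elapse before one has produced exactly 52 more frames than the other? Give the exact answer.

26026/15 seconds

The gap grows by |30000/1001 − 30| = 30/1001 frames per second.
Time for a 52-frame gap: 52 ÷ (30/1001) = 26026/15 s.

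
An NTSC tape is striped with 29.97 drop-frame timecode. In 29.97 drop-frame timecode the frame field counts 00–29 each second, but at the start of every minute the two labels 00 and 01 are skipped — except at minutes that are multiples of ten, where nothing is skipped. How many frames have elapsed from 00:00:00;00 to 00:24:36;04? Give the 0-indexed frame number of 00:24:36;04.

As if non-drop at 30 labels/s: (0 × 3600 + 24 × 60 + 36) × 30 + 4 = 44284.
Minute boundaries passed: 24; those not divisible by 10: 24 − 2 = 22; dropped labels = 2 × 22 = 44.
Actual frame index = 44284 − 44 = 44240.

44240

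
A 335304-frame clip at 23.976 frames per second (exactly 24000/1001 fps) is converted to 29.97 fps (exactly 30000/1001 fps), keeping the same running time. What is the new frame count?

Target frames = source frames × (target rate / source rate) = 335304 × (30000/1001)/(24000/1001) = 335304 × 5/4 = 419130.

419130 frames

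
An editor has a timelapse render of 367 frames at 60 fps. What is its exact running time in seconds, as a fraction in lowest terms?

367/60 seconds

Running time = 367 ÷ (60) = 367 × 1/60 = 367/60 s.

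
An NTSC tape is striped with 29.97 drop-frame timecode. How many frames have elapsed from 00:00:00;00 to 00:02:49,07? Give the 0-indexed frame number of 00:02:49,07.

5073

As if non-drop at 30 labels/s: (0 × 3600 + 2 × 60 + 49) × 30 + 7 = 5077.
Minute boundaries passed: 2; those not divisible by 10: 2 − 0 = 2; dropped labels = 2 × 2 = 4.
Actual frame index = 5077 − 4 = 5073.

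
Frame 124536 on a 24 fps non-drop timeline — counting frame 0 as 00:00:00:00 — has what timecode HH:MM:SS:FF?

01:26:29:00

124536 ÷ 24 = 5189 full seconds, remainder 0 frames.
5189 s = 1 h 26 min 29 s.
Timecode: 01:26:29:00.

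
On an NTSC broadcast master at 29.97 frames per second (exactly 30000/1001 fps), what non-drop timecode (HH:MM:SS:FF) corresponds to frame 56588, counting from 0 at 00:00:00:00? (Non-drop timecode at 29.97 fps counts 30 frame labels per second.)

00:31:26:08

56588 ÷ 30 = 1886 full seconds, remainder 8 frames.
1886 s = 0 h 31 min 26 s.
Timecode: 00:31:26:08.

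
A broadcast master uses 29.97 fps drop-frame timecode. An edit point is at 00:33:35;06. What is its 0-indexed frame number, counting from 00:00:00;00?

As if non-drop at 30 labels/s: (0 × 3600 + 33 × 60 + 35) × 30 + 6 = 60456.
Minute boundaries passed: 33; those not divisible by 10: 33 − 3 = 30; dropped labels = 2 × 30 = 60.
Actual frame index = 60456 − 60 = 60396.

60396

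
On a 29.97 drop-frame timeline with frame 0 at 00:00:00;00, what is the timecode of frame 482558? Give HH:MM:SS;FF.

04:28:21;12

Ten DF minutes hold 17982 frames, so frame 482558 lies in block 26 (frames 467532–485513) with 15026 frames into that block.
The block's first minute is 1800 frames and the rest 1798 each; 15026 frames reaches minute 8, so 26 × 18 + 8 × 2 = 484 labels have been skipped so far.
Adding those back, label number 482558 + 484 = 483042 at 30 labels/s is 16101 s + 12 f = 4 h 28 min 21 s frame 12, i.e. 04:28:21;12.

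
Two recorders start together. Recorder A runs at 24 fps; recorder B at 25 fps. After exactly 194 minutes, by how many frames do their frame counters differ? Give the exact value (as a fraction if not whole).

11640 frames

194 min = 11640 s.
A emits 24 × 11640 = 279360 frames; B emits 25 × 11640 = 291000.
Difference = 11640 frames; B is ahead of A.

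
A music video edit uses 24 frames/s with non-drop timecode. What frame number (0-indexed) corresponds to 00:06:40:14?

frame 9614

Total seconds to the label: (0 × 3600 + 6 × 60 + 40) = 400.
Frame index = 400 × 24 + 14 = 9614.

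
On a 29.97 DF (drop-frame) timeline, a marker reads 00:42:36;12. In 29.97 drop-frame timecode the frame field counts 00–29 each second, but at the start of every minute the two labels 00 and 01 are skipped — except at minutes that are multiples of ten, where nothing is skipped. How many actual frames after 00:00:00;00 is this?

76616

As if non-drop at 30 labels/s: (0 × 3600 + 42 × 60 + 36) × 30 + 12 = 76692.
Minute boundaries passed: 42; those not divisible by 10: 42 − 4 = 38; dropped labels = 2 × 38 = 76.
Actual frame index = 76692 − 76 = 76616.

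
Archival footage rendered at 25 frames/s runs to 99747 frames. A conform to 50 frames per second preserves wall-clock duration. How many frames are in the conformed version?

199494 frames

Target frames = source frames × (target rate / source rate) = 99747 × (50)/(25) = 99747 × 2 = 199494.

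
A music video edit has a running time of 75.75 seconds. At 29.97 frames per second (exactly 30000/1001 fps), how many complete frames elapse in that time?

2270 frames

Frames = 75.75 × 30000/1001 = 2272500/1001 ≈ 2270.2298.
Complete frames: 2270.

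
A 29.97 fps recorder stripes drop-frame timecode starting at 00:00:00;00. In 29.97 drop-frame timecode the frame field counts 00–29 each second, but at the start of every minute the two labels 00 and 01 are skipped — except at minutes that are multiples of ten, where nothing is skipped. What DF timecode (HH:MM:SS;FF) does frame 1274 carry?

Ten DF minutes hold 17982 frames, so frame 1274 lies in block 0 (frames 0–17981) with 1274 frames into that block.
The block's first minute is 1800 frames and the rest 1798 each; 1274 frames reaches minute 0, so 0 × 18 + 0 × 2 = 0 labels have been skipped so far.
Adding those back, label number 1274 + 0 = 1274 at 30 labels/s is 42 s + 14 f = 0 h 0 min 42 s frame 14, i.e. 00:00:42;14.

00:00:42;14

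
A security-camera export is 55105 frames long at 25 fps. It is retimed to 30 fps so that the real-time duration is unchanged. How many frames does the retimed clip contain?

Target frames = source frames × (target rate / source rate) = 55105 × (30)/(25) = 55105 × 6/5 = 66126.

66126 frames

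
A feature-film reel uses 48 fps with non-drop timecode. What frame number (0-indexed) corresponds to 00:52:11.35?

Total seconds to the label: (0 × 3600 + 52 × 60 + 11) = 3131.
Frame index = 3131 × 48 + 35 = 150323.

frame 150323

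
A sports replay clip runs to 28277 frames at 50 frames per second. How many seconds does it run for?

Running time = 28277 / (50) = 565.54 s.

565.54 seconds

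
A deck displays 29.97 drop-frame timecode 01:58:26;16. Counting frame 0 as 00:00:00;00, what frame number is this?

Complete 10-minute blocks: 11, each 17982 frames → 197802.
Remaining 8 whole minutes in the current block: 1800 + 7 × 1798 = 14386 frames.
Within the current minute: 26 × 30 + 16 − 2 = 794 (labels ;00/;01 skipped at this minute). Total = 197802 + 14386 + 794 = 212982.

212982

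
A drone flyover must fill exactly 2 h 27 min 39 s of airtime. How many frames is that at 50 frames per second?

442950 frames

2 h 27 min 39 s = 8859 s.
Frames = 8859 × 50 = 442950.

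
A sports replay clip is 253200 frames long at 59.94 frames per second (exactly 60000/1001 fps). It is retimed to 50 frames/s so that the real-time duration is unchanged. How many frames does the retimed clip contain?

211211 frames

Target frames = source frames × (target rate / source rate) = 253200 × (50)/(60000/1001) = 253200 × 1001/1200 = 211211.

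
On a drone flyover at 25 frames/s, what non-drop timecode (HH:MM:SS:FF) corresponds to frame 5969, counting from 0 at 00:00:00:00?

5969 ÷ 25 = 238 full seconds, remainder 19 frames.
238 s = 0 h 3 min 58 s.
Timecode: 00:03:58:19.

00:03:58:19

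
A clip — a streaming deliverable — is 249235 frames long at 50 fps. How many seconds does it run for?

4984.7 seconds

Running time = 249235 / (50) = 4984.7 s.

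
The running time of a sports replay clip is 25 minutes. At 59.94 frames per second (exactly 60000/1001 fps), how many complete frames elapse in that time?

89910 frames

25 min = 1500 s.
Frames = 1500 × 60000/1001 = 90000000/1001 ≈ 89910.0899.
Complete frames: 89910.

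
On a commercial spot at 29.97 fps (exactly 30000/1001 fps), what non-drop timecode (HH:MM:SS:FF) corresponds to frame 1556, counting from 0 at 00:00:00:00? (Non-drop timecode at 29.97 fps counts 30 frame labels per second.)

00:00:51:26

1556 ÷ 30 = 51 full seconds, remainder 26 frames.
51 s = 0 h 0 min 51 s.
Timecode: 00:00:51:26.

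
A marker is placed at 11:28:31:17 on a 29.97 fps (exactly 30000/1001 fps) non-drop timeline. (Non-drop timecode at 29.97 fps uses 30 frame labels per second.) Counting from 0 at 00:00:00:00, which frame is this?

Total seconds to the label: (11 × 3600 + 28 × 60 + 31) = 41311.
Frame index = 41311 × 30 + 17 = 1239347.

1239347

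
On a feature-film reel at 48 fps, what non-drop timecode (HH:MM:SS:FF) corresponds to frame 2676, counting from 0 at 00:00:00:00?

00:00:55:36

2676 ÷ 48 = 55 full seconds, remainder 36 frames.
55 s = 0 h 0 min 55 s.
Timecode: 00:00:55:36.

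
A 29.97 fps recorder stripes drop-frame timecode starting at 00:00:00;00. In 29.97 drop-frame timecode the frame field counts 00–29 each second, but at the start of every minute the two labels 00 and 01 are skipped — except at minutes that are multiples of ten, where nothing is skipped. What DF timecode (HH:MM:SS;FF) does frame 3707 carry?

00:02:03;21

Ten DF minutes hold 17982 frames, so frame 3707 lies in block 0 (frames 0–17981) with 3707 frames into that block.
The block's first minute is 1800 frames and the rest 1798 each; 3707 frames reaches minute 2, so 0 × 18 + 2 × 2 = 4 labels have been skipped so far.
Adding those back, label number 3707 + 4 = 3711 at 30 labels/s is 123 s + 21 f = 0 h 2 min 3 s frame 21, i.e. 00:02:03;21.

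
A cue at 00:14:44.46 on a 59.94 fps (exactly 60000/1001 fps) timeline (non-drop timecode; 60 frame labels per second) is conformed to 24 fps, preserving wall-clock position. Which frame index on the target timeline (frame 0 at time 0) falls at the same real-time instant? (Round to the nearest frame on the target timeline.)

Source frame index: (0×3600 + 14×60 + 44) × 60 + 46 = 53086.
Real time: 53086 / (60000/1001) = 26569543/30000 s.
Target frame: (26569543/30000) × (24) = 26569543/1250 ≈ 21255.634 → 21256.

frame 21256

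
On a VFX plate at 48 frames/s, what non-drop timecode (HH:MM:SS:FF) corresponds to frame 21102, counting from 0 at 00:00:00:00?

21102 ÷ 48 = 439 full seconds, remainder 30 frames.
439 s = 0 h 7 min 19 s.
Timecode: 00:07:19:30.

00:07:19:30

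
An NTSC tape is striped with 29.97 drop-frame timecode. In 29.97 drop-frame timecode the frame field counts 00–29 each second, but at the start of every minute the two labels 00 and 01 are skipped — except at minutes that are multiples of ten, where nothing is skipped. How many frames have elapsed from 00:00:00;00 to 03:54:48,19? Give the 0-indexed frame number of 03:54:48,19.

As if non-drop at 30 labels/s: (3 × 3600 + 54 × 60 + 48) × 30 + 19 = 422659.
Minute boundaries passed: 234; those not divisible by 10: 234 − 23 = 211; dropped labels = 2 × 211 = 422.
Actual frame index = 422659 − 422 = 422237.

422237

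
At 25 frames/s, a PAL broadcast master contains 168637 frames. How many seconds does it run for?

Running time = 168637 / (25) = 6745.48 s.

6745.48 seconds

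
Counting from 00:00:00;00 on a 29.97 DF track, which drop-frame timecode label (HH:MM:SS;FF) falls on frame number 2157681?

Ten DF minutes hold 17982 frames, so frame 2157681 lies in block 119 (frames 2139858–2157839) with 17823 frames into that block.
The block's first minute is 1800 frames and the rest 1798 each; 17823 frames reaches minute 9, so 119 × 18 + 9 × 2 = 2160 labels have been skipped so far.
Adding those back, label number 2157681 + 2160 = 2159841 at 30 labels/s is 71994 s + 21 f = 19 h 59 min 54 s frame 21, i.e. 19:59:54;21.

19:59:54;21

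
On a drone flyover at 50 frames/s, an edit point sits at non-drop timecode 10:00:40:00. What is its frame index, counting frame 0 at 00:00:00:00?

frame 1802000

Total seconds to the label: (10 × 3600 + 0 × 60 + 40) = 36040.
Frame index = 36040 × 50 + 0 = 1802000.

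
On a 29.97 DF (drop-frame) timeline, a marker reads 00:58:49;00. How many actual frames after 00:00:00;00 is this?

105764

As if non-drop at 30 labels/s: (0 × 3600 + 58 × 60 + 49) × 30 + 0 = 105870.
Minute boundaries passed: 58; those not divisible by 10: 58 − 5 = 53; dropped labels = 2 × 53 = 106.
Actual frame index = 105870 − 106 = 105764.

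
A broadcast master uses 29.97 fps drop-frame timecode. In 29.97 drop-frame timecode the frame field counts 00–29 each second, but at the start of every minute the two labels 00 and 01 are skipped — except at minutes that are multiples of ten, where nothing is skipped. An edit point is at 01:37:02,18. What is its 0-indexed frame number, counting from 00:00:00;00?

Complete 10-minute blocks: 9, each 17982 frames → 161838.
Remaining 7 whole minutes in the current block: 1800 + 6 × 1798 = 12588 frames.
Within the current minute: 2 × 30 + 18 − 2 = 76 (labels ;00/;01 skipped at this minute). Total = 161838 + 12588 + 76 = 174502.

174502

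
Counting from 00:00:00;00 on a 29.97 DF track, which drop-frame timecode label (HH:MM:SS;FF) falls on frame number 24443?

00:13:35;17

Ten DF minutes hold 17982 frames, so frame 24443 lies in block 1 (frames 17982–35963) with 6461 frames into that block.
The block's first minute is 1800 frames and the rest 1798 each; 6461 frames reaches minute 3, so 1 × 18 + 3 × 2 = 24 labels have been skipped so far.
Adding those back, label number 24443 + 24 = 24467 at 30 labels/s is 815 s + 17 f = 0 h 13 min 35 s frame 17, i.e. 00:13:35;17.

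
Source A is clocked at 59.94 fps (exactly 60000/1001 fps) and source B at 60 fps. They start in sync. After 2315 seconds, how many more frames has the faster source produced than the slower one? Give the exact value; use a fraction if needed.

A emits 60000/1001 × 2315 = 138900000/1001 frames; B emits 60 × 2315 = 138900.
Difference = 138900/1001 frames (≈ 138.7612); B is ahead of A.

138900/1001 frames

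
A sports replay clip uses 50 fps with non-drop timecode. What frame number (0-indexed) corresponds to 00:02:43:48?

frame 8198

Total seconds to the label: (0 × 3600 + 2 × 60 + 43) = 163.
Frame index = 163 × 50 + 48 = 8198.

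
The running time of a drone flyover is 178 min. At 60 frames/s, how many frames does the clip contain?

640800 frames

178 min = 10680 s.
Frames = 10680 × 60 = 640800.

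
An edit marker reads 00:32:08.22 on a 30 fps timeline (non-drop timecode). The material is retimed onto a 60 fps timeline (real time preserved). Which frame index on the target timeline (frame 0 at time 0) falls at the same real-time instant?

Source frame index: (0×3600 + 32×60 + 8) × 30 + 22 = 57862.
Real time: 57862 / (30) = 28931/15 s.
Target frame: (28931/15) × (60) = 115724.

frame 115724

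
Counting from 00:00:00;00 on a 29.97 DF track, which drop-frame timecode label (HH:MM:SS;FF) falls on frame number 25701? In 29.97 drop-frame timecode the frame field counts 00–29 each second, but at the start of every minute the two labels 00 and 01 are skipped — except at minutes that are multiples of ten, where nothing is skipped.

00:14:17;17

Each 10-minute DF block holds 10 × 60 × 30 − 9 × 2 = 17982 frames. 25701 ÷ 17982 → 1 full block, remainder 7719.
Within the partial block the first minute is 1800 frames and each further minute 1798, so 4 further minute boundaries passed. Total skipped labels = 18 × 1 + 2 × 4 = 26.
Non-drop label index = 25701 + 26 = 25727; at 30 labels/s that is 00:14:17:17, i.e. DF 00:14:17;17.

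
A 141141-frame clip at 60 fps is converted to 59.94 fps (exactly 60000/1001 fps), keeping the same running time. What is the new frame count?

141000 frames

Target frames = source frames × (target rate / source rate) = 141141 × (60000/1001)/(60) = 141141 × 1000/1001 = 141000.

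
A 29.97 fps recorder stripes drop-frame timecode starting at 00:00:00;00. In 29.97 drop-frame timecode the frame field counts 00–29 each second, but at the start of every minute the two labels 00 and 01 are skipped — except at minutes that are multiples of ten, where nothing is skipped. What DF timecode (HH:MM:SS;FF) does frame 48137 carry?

Each 10-minute DF block holds 10 × 60 × 30 − 9 × 2 = 17982 frames. 48137 ÷ 17982 → 2 full blocks, remainder 12173.
Within the partial block the first minute is 1800 frames and each further minute 1798, so 6 further minute boundaries passed. Total skipped labels = 18 × 2 + 2 × 6 = 48.
Non-drop label index = 48137 + 48 = 48185; at 30 labels/s that is 00:26:46:05, i.e. DF 00:26:46;05.

00:26:46;05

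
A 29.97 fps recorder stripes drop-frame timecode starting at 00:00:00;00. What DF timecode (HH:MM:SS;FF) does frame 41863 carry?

Each 10-minute DF block holds 10 × 60 × 30 − 9 × 2 = 17982 frames. 41863 ÷ 17982 → 2 full blocks, remainder 5899.
Within the partial block the first minute is 1800 frames and each further minute 1798, so 3 further minute boundaries passed. Total skipped labels = 18 × 2 + 2 × 3 = 42.
Non-drop label index = 41863 + 42 = 41905; at 30 labels/s that is 00:23:16:25, i.e. DF 00:23:16;25.

00:23:16;25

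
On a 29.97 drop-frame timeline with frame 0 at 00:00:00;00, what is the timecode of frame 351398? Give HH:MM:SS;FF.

Each 10-minute DF block holds 10 × 60 × 30 − 9 × 2 = 17982 frames. 351398 ÷ 17982 → 19 full blocks, remainder 9740.
Within the partial block the first minute is 1800 frames and each further minute 1798, so 5 further minute boundaries passed. Total skipped labels = 18 × 19 + 2 × 5 = 352.
Non-drop label index = 351398 + 352 = 351750; at 30 labels/s that is 03:15:25:00, i.e. DF 03:15:25;00.

03:15:25;00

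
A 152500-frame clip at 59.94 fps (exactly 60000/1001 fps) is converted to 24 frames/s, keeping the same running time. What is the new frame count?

61061 frames

Target frames = source frames × (target rate / source rate) = 152500 × (24)/(60000/1001) = 152500 × 1001/2500 = 61061.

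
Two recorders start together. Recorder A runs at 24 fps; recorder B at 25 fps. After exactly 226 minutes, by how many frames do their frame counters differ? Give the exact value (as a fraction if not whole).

226 min = 13560 s.
A emits 24 × 13560 = 325440 frames; B emits 25 × 13560 = 339000.
Difference = 13560 frames; B is ahead of A.

13560 frames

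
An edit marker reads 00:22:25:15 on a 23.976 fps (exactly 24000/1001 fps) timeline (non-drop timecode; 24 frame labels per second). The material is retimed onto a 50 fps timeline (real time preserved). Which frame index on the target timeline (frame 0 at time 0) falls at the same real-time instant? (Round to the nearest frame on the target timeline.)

frame 67349

Source frame index: (0×3600 + 22×60 + 25) × 24 + 15 = 32295.
Real time: 32295 / (24000/1001) = 2155153/1600 s.
Target frame: (2155153/1600) × (50) = 2155153/32 ≈ 67348.531 → 67349.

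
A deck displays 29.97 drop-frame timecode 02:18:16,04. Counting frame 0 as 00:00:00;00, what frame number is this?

248634

As if non-drop at 30 labels/s: (2 × 3600 + 18 × 60 + 16) × 30 + 4 = 248884.
Minute boundaries passed: 138; those not divisible by 10: 138 − 13 = 125; dropped labels = 2 × 125 = 250.
Actual frame index = 248884 − 250 = 248634.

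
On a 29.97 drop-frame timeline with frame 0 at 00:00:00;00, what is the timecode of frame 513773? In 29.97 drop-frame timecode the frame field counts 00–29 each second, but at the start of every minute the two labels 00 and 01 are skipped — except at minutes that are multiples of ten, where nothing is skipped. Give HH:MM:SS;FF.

Each 10-minute DF block holds 10 × 60 × 30 − 9 × 2 = 17982 frames. 513773 ÷ 17982 → 28 full blocks, remainder 10277.
Within the partial block the first minute is 1800 frames and each further minute 1798, so 5 further minute boundaries passed. Total skipped labels = 18 × 28 + 2 × 5 = 514.
Non-drop label index = 513773 + 514 = 514287; at 30 labels/s that is 04:45:42:27, i.e. DF 04:45:42;27.

04:45:42;27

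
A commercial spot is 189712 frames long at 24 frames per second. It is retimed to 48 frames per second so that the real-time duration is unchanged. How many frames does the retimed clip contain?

Frames at target rate = 189712 × (48) / (24) = 379424.

379424 frames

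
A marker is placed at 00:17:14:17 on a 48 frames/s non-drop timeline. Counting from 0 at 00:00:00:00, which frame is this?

Total seconds to the label: (0 × 3600 + 17 × 60 + 14) = 1034.
Frame index = 1034 × 48 + 17 = 49649.

frame 49649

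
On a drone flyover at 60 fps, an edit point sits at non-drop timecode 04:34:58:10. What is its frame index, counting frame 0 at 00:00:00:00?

Total seconds to the label: (4 × 3600 + 34 × 60 + 58) = 16498.
Frame index = 16498 × 60 + 10 = 989890.

frame 989890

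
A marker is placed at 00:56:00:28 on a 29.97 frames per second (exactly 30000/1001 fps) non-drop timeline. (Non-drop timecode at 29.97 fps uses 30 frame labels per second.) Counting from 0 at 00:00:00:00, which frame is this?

Total seconds to the label: (0 × 3600 + 56 × 60 + 0) = 3360.
Frame index = 3360 × 30 + 28 = 100828.

100828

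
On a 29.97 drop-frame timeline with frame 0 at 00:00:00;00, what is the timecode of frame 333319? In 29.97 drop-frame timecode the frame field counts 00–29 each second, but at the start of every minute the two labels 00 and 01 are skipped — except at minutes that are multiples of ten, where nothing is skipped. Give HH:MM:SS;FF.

Each 10-minute DF block holds 10 × 60 × 30 − 9 × 2 = 17982 frames. 333319 ÷ 17982 → 18 full blocks, remainder 9643.
Within the partial block the first minute is 1800 frames and each further minute 1798, so 5 further minute boundaries passed. Total skipped labels = 18 × 18 + 2 × 5 = 334.
Non-drop label index = 333319 + 334 = 333653; at 30 labels/s that is 03:05:21:23, i.e. DF 03:05:21;23.

03:05:21;23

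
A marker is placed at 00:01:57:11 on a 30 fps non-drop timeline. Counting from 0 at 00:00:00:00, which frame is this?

Total seconds to the label: (0 × 3600 + 1 × 60 + 57) = 117.
Frame index = 117 × 30 + 11 = 3521.

frame 3521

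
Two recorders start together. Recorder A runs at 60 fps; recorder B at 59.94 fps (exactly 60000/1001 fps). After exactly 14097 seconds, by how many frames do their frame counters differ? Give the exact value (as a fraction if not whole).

A emits 60 × 14097 = 845820 frames; B emits 60000/1001 × 14097 = 845820000/1001.
Difference = 845820/1001 frames (≈ 844.9750); B is behind A.

845820/1001 frames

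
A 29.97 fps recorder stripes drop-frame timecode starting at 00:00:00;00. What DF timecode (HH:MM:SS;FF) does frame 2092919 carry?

19:23:53;23

Each 10-minute DF block holds 10 × 60 × 30 − 9 × 2 = 17982 frames. 2092919 ÷ 17982 → 116 full blocks, remainder 7007.
Within the partial block the first minute is 1800 frames and each further minute 1798, so 3 further minute boundaries passed. Total skipped labels = 18 × 116 + 2 × 3 = 2094.
Non-drop label index = 2092919 + 2094 = 2095013; at 30 labels/s that is 19:23:53:23, i.e. DF 19:23:53;23.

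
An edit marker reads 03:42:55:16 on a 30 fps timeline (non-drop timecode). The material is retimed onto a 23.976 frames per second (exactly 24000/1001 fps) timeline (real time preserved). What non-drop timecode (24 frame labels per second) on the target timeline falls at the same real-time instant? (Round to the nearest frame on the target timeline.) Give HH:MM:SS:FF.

Source frame index: (3×3600 + 42×60 + 55) × 30 + 16 = 401266.
Real time: 401266 / (30) = 200633/15 s.
Target frame: (200633/15) × (24000/1001) = 321012800/1001 ≈ 320692.108 → 320692.
At 24 labels/s: frame 320692 → 03:42:42:04.

03:42:42:04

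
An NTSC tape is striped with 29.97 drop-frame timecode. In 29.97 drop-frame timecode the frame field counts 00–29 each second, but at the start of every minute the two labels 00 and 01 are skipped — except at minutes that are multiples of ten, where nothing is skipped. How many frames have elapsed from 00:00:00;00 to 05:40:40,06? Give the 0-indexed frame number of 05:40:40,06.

612594

Complete 10-minute blocks: 34, each 17982 frames → 611388.
Remaining 0 whole minutes in the current block: 0 frames.
Within the current minute: 40 × 30 + 6 = 1206. Total = 611388 + 0 + 1206 = 612594.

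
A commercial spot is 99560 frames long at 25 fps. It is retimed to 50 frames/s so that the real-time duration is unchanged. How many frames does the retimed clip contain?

Frames at target rate = 99560 × (50) / (25) = 199120.

199120 frames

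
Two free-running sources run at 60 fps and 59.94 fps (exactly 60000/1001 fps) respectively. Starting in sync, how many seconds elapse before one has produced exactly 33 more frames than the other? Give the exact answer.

550.55 seconds

The gap grows by |60000/1001 − 60| = 60/1001 frames per second.
Time for a 33-frame gap: 33 ÷ (60/1001) = 550.55 s.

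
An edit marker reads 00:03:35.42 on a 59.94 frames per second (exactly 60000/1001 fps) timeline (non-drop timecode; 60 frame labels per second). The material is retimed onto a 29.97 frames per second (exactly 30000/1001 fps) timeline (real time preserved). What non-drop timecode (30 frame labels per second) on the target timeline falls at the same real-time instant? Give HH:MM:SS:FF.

Source frame index: (0×3600 + 3×60 + 35) × 60 + 42 = 12942.
Real time: 12942 / (60000/1001) = 2159157/10000 s.
Target frame: (2159157/10000) × (30000/1001) = 6471.
At 30 labels/s: frame 6471 → 00:03:35:21.

00:03:35:21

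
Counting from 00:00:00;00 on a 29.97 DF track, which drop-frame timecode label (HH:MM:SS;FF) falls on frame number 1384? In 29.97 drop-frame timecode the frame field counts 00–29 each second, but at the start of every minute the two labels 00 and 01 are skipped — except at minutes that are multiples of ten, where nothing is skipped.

00:00:46;04

Ten DF minutes hold 17982 frames, so frame 1384 lies in block 0 (frames 0–17981) with 1384 frames into that block.
The block's first minute is 1800 frames and the rest 1798 each; 1384 frames reaches minute 0, so 0 × 18 + 0 × 2 = 0 labels have been skipped so far.
Adding those back, label number 1384 + 0 = 1384 at 30 labels/s is 46 s + 4 f = 0 h 0 min 46 s frame 4, i.e. 00:00:46;04.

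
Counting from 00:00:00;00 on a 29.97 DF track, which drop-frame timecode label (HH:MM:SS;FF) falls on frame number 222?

Ten DF minutes hold 17982 frames, so frame 222 lies in block 0 (frames 0–17981) with 222 frames into that block.
The block's first minute is 1800 frames and the rest 1798 each; 222 frames reaches minute 0, so 0 × 18 + 0 × 2 = 0 labels have been skipped so far.
Adding those back, label number 222 + 0 = 222 at 30 labels/s is 7 s + 12 f = 0 h 0 min 7 s frame 12, i.e. 00:00:07;12.

00:00:07;12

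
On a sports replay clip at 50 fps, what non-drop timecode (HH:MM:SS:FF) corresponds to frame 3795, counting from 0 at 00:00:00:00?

00:01:15:45

3795 ÷ 50 = 75 full seconds, remainder 45 frames.
75 s = 0 h 1 min 15 s.
Timecode: 00:01:15:45.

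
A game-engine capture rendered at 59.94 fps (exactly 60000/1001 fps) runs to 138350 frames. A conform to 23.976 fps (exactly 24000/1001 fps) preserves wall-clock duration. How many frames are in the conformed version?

Target frames = source frames × (target rate / source rate) = 138350 × (24000/1001)/(60000/1001) = 138350 × 2/5 = 55340.

55340 frames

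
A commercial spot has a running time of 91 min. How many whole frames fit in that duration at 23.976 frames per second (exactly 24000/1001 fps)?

91 min = 5460 s.
Frames = 5460 × 24000/1001 = 1440000/11 ≈ 130909.0909.
Complete frames: 130909.

130909 frames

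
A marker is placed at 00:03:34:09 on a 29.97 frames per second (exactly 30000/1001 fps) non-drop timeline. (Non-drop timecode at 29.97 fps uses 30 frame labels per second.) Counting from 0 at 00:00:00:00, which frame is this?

Total seconds to the label: (0 × 3600 + 3 × 60 + 34) = 214.
Frame index = 214 × 30 + 9 = 6429.

6429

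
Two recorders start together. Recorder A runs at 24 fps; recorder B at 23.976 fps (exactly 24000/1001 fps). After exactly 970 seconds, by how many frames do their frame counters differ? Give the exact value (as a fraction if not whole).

A emits 24 × 970 = 23280 frames; B emits 24000/1001 × 970 = 23280000/1001.
Difference = 23280/1001 frames (≈ 23.2567); B is behind A.

23280/1001 frames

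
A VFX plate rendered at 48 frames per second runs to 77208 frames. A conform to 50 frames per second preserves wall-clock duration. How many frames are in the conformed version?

80425 frames

Target frames = source frames × (target rate / source rate) = 77208 × (50)/(48) = 77208 × 25/24 = 80425.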